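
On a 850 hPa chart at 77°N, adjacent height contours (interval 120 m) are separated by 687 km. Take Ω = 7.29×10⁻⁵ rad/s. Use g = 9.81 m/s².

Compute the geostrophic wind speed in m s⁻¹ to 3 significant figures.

Coriolis parameter at 77°N:
f = 2Ω sin φ = 2 × 7.29×10⁻⁵ × sin 77° = 1.42×10⁻⁴ s⁻¹
Height gradient: |∂Z/∂n| = 120 m / 687000 m = 1.75×10⁻⁴
On a pressure surface, geostrophic balance gives V_g = (g/f)|∂Z/∂n|:
V_g = 9.81 × 1.75×10⁻⁴ / 1.42×10⁻⁴ = 12.1 m/s

12.1 m s⁻¹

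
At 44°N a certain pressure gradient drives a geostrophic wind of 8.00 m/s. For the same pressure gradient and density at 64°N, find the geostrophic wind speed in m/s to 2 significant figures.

With the same pressure gradient and density, V_g ∝ 1/f ∝ 1/sin φ.
V₂ = V₁ · sin φ₁ / sin φ₂ = 8.00 × sin 44° / sin 64°
V₂ = 8.00 × 0.6947/0.8988 = 6.2 m/s

6.2 m/s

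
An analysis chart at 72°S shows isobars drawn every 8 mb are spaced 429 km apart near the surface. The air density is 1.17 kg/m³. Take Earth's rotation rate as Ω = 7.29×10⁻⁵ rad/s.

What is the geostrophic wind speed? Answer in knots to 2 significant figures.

Coriolis parameter at 72°S:
f = 2Ω sin φ = 2 × 7.29×10⁻⁵ × sin 72° = 1.39×10⁻⁴ s⁻¹
Pressure gradient: |∂P/∂n| = 800 Pa / 429000 m = 1.86×10⁻³ Pa/m
Geostrophic balance (pressure-gradient force = Coriolis force):
V_g = (1/(fρ)) |∂P/∂n| = 1.86×10⁻³ / (1.39×10⁻⁴ × 1.17) = 11.5 m/s
Converting: 11.5 m/s × 1.944 = 22 knots

22 knots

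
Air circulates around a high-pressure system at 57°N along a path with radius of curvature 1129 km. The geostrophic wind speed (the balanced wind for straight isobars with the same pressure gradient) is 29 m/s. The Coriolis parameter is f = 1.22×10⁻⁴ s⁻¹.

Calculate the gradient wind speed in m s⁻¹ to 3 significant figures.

Around a high, pressure-gradient force acts outward with centrifugal, so Coriolis balances both:
fV = (1/ρ)|∂P/∂n| + V²/R  →  V² − fR·V + fR·V_g = 0
With fR = 1.22×10⁻⁴ × 1129×10³ m = 138 m/s:
V = [fR − √((fR)² − 4 fR V_g)]/2 = [138 − √(138² − 4×138×29)]/2 = 41.5 m/s
Supergeostrophic (V > V_g = 29 m/s), as expected around a high.

41.5 m s⁻¹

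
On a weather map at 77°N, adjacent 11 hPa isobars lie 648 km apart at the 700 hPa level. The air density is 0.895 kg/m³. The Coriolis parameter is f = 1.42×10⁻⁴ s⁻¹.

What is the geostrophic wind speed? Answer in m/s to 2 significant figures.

13 m/s

Pressure gradient: |∂P/∂n| = 1100 Pa / 648000 m = 1.70×10⁻³ Pa/m
Geostrophic balance (pressure-gradient force = Coriolis force):
V_g = (1/(fρ)) |∂P/∂n| = 1.70×10⁻³ / (1.42×10⁻⁴ × 0.895) = 13.4 m/s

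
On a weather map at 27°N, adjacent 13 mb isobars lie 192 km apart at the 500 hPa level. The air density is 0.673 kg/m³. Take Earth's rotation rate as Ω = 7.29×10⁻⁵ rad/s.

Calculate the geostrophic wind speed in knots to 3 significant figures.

295 knots

Coriolis parameter at 27°N:
f = 2Ω sin φ = 2 × 7.29×10⁻⁵ × sin 27° = 6.62×10⁻⁵ s⁻¹
Pressure gradient: |∂P/∂n| = 1300 Pa / 192000 m = 6.77×10⁻³ Pa/m
Geostrophic balance (pressure-gradient force = Coriolis force):
V_g = (1/(fρ)) |∂P/∂n| = 6.77×10⁻³ / (6.62×10⁻⁵ × 0.673) = 152 m/s
Converting: 152 m/s × 1.944 = 295 knots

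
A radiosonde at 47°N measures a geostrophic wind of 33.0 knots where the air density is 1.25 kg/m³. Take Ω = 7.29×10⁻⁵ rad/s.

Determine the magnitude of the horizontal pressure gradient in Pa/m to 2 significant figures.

Coriolis parameter at 47°N:
f = 2Ω sin φ = 2 × 7.29×10⁻⁵ × sin 47° = 1.07×10⁻⁴ s⁻¹
Wind speed in SI: 33.0 knots = 17.0 m/s
Geostrophic balance rearranged: |∂P/∂n| = f ρ V_g
|∂P/∂n| = 1.07×10⁻⁴ × 1.25 × 17.0 = 2.26×10⁻³ Pa/m

2.3×10⁻³ Pa/m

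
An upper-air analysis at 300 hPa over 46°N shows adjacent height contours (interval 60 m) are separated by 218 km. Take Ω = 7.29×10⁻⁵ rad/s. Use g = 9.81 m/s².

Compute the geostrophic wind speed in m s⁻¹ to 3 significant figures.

25.7 m s⁻¹

Coriolis parameter at 46°N:
f = 2Ω sin φ = 2 × 7.29×10⁻⁵ × sin 46° = 1.05×10⁻⁴ s⁻¹
Height gradient: |∂Z/∂n| = 60 m / 218000 m = 2.75×10⁻⁴
On a pressure surface, geostrophic balance gives V_g = (g/f)|∂Z/∂n|:
V_g = 9.81 × 2.75×10⁻⁴ / 1.05×10⁻⁴ = 25.7 m/s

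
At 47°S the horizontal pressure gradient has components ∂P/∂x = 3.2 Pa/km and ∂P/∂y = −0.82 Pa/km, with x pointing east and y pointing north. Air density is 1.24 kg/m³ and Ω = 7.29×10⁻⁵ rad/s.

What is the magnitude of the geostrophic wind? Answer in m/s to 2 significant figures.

25 m/s

Coriolis parameter at 47°S:
f = 2Ω sin φ = 2 × 7.29×10⁻⁵ × sin 47° = 1.07×10⁻⁴ s⁻¹
In the Southern Hemisphere f is negative: f = −1.07×10⁻⁴ s⁻¹.
Component geostrophic relations (x east, y north):
u_g = −(1/(fρ)) ∂P/∂y,  v_g = (1/(fρ)) ∂P/∂x
u_g = −(−0.82×10⁻³)/(−1.07×10⁻⁴ × 1.24) = −6.20 m/s;  v_g = (3.2×10⁻³)/(−1.07×10⁻⁴ × 1.24) = −24.2 m/s
|V_g| = √(u_g² + v_g²) = 25.0 m/s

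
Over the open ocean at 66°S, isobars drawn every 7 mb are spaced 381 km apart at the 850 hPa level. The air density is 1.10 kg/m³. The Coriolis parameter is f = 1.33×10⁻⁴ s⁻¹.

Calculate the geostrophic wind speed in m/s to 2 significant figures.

13 m/s

Pressure gradient: |∂P/∂n| = 700 Pa / 381000 m = 1.84×10⁻³ Pa/m
Geostrophic balance (pressure-gradient force = Coriolis force):
V_g = (1/(fρ)) |∂P/∂n| = 1.84×10⁻³ / (1.33×10⁻⁴ × 1.10) = 12.6 m/s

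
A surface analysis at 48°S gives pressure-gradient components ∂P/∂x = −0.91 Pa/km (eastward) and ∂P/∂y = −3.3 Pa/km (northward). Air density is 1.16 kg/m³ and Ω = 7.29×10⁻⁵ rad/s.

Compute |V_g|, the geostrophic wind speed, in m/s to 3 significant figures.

27.2 m/s

Coriolis parameter at 48°S:
f = 2Ω sin φ = 2 × 7.29×10⁻⁵ × sin 48° = 1.08×10⁻⁴ s⁻¹
In the Southern Hemisphere f is negative: f = −1.08×10⁻⁴ s⁻¹.
Component geostrophic relations (x east, y north):
u_g = −(1/(fρ)) ∂P/∂y,  v_g = (1/(fρ)) ∂P/∂x
u_g = −(−3.3×10⁻³)/(−1.08×10⁻⁴ × 1.16) = −26.3 m/s;  v_g = (−0.91×10⁻³)/(−1.08×10⁻⁴ × 1.16) = 7.24 m/s
|V_g| = √(u_g² + v_g²) = 27.2 m/s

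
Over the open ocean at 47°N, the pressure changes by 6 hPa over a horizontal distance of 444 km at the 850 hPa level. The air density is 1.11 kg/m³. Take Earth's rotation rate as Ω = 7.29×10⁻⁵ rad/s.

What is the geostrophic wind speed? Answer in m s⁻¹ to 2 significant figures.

11 m s⁻¹

Coriolis parameter at 47°N:
f = 2Ω sin φ = 2 × 7.29×10⁻⁵ × sin 47° = 1.07×10⁻⁴ s⁻¹
Pressure gradient: |∂P/∂n| = 600 Pa / 444000 m = 1.35×10⁻³ Pa/m
Geostrophic balance (pressure-gradient force = Coriolis force):
V_g = (1/(fρ)) |∂P/∂n| = 1.35×10⁻³ / (1.07×10⁻⁴ × 1.11) = 11.4 m/s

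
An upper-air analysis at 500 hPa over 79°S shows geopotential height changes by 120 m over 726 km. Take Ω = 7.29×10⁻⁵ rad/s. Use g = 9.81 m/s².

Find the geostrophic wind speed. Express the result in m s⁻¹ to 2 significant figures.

Coriolis parameter at 79°S:
f = 2Ω sin φ = 2 × 7.29×10⁻⁵ × sin 79° = 1.43×10⁻⁴ s⁻¹
Height gradient: |∂Z/∂n| = 120 m / 726000 m = 1.65×10⁻⁴
On a pressure surface, geostrophic balance gives V_g = (g/f)|∂Z/∂n|:
V_g = 9.81 × 1.65×10⁻⁴ / 1.43×10⁻⁴ = 11.3 m/s

11 m s⁻¹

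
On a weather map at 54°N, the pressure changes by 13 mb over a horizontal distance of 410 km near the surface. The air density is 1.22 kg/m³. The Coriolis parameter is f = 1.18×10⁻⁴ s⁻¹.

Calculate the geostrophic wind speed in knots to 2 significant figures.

Pressure gradient: |∂P/∂n| = 1300 Pa / 410000 m = 3.17×10⁻³ Pa/m
Geostrophic balance (pressure-gradient force = Coriolis force):
V_g = (1/(fρ)) |∂P/∂n| = 3.17×10⁻³ / (1.18×10⁻⁴ × 1.22) = 22.0 m/s
Converting: 22.0 m/s × 1.944 = 43 knots

43 knots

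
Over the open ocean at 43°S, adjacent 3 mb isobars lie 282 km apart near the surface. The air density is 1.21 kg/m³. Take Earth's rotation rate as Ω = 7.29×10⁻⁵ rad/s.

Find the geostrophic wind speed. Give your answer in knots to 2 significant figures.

17 knots

Coriolis parameter at 43°S:
f = 2Ω sin φ = 2 × 7.29×10⁻⁵ × sin 43° = 9.94×10⁻⁵ s⁻¹
Pressure gradient: |∂P/∂n| = 300 Pa / 282000 m = 1.06×10⁻³ Pa/m
Geostrophic balance (pressure-gradient force = Coriolis force):
V_g = (1/(fρ)) |∂P/∂n| = 1.06×10⁻³ / (9.94×10⁻⁵ × 1.21) = 8.84 m/s
Converting: 8.84 m/s × 1.944 = 17 knots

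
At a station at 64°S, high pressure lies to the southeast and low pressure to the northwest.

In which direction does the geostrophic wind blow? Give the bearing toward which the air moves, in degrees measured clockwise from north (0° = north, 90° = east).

225°

The pressure-gradient force points toward the northwest (bearing 315°).
Geostrophic balance: in the Southern Hemisphere the Coriolis force deflects motion to the left, so the geostrophic wind blows 90° to the left of the pressure-gradient force (low pressure on the right).
Rotating 315° by 90° counterclockwise gives 225° — the wind blows toward the southwest.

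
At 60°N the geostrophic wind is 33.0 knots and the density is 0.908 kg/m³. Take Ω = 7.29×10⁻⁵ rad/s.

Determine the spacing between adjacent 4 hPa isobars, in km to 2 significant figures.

Coriolis parameter at 60°N:
f = 2Ω sin φ = 2 × 7.29×10⁻⁵ × sin 60° = 1.26×10⁻⁴ s⁻¹
Wind speed in SI: 33.0 knots = 17.0 m/s
Geostrophic balance rearranged: |∂P/∂n| = f ρ V_g
|∂P/∂n| = 1.26×10⁻⁴ × 0.908 × 17.0 = 1.95×10⁻³ Pa/m
Isobar spacing: Δn = ΔP/|∂P/∂n| = 400 Pa / 1.95×10⁻³ Pa/m = 205510 m ≈ 210 km

210 km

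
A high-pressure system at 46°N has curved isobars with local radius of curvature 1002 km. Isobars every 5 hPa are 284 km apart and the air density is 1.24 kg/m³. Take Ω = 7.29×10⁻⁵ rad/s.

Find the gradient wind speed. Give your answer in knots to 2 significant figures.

Coriolis parameter at 46°N:
f = 2Ω sin φ = 2 × 7.29×10⁻⁵ × sin 46° = 1.05×10⁻⁴ s⁻¹
Pressure gradient: |∂P/∂n| = 500 Pa / 284000 m = 1.76×10⁻³ Pa/m
Geostrophic speed: V_g = |∂P/∂n|/(fρ) = 1.76×10⁻³/(1.05×10⁻⁴ × 1.24) = 13.5 m/s
Around a high, pressure-gradient force acts outward with centrifugal, so Coriolis balances both:
fV = (1/ρ)|∂P/∂n| + V²/R  →  V² − fR·V + fR·V_g = 0
With fR = 1.05×10⁻⁴ × 1002×10³ m = 105 m/s:
V = [fR − √((fR)² − 4 fR V_g)]/2 = [105 − √(105² − 4×105×13.5)]/2 = 16 m/s
Supergeostrophic (V > V_g = 13.5 m/s), as expected around a high.
Converting: 16 m/s × 1.944 = 31 knots

31 knots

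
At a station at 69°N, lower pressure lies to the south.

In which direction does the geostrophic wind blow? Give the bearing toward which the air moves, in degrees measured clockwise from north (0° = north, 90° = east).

The pressure-gradient force points toward the south (bearing 180°).
Geostrophic balance: in the Northern Hemisphere the Coriolis force deflects motion to the right, so the geostrophic wind blows 90° to the right of the pressure-gradient force (low pressure on the left).
Rotating 180° by 90° clockwise gives 270° — the wind blows toward the west.

270°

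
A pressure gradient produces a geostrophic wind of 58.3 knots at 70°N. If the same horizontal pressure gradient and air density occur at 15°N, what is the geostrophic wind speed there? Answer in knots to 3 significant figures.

With the same pressure gradient and density, V_g ∝ 1/f ∝ 1/sin φ.
V₂ = V₁ · sin φ₁ / sin φ₂ = 58.3 × sin 70° / sin 15°
V₂ = 58.3 × 0.9397/0.2588 = 212 knots

212 knots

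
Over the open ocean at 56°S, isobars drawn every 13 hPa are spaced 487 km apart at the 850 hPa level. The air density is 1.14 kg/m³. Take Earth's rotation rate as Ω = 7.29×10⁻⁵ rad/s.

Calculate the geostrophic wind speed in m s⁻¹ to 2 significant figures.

Coriolis parameter at 56°S:
f = 2Ω sin φ = 2 × 7.29×10⁻⁵ × sin 56° = 1.21×10⁻⁴ s⁻¹
Pressure gradient: |∂P/∂n| = 1300 Pa / 487000 m = 2.67×10⁻³ Pa/m
Geostrophic balance (pressure-gradient force = Coriolis force):
V_g = (1/(fρ)) |∂P/∂n| = 2.67×10⁻³ / (1.21×10⁻⁴ × 1.14) = 19.4 m/s

19 m s⁻¹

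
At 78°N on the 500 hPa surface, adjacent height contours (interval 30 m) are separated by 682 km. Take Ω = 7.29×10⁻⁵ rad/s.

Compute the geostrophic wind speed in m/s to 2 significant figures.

3.0 m/s

Coriolis parameter at 78°N:
f = 2Ω sin φ = 2 × 7.29×10⁻⁵ × sin 78° = 1.43×10⁻⁴ s⁻¹
Height gradient: |∂Z/∂n| = 30 m / 682000 m = 4.40×10⁻⁵
On a pressure surface, geostrophic balance gives V_g = (g/f)|∂Z/∂n|:
V_g = 9.81 × 4.40×10⁻⁵ / 1.43×10⁻⁴ = 3.03 m/s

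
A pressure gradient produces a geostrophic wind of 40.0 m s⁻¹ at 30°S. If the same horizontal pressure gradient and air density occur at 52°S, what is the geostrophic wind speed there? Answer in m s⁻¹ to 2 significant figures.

25 m s⁻¹

With the same pressure gradient and density, V_g ∝ 1/f ∝ 1/sin φ.
V₂ = V₁ · sin φ₁ / sin φ₂ = 40.0 × sin 30° / sin 52°
V₂ = 40.0 × 0.5000/0.7880 = 25 m s⁻¹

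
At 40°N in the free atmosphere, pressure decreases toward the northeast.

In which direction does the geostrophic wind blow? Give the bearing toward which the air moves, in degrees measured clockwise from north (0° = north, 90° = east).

The pressure-gradient force points toward the northeast (bearing 045°).
Geostrophic balance: in the Northern Hemisphere the Coriolis force deflects motion to the right, so the geostrophic wind blows 90° to the right of the pressure-gradient force (low pressure on the left).
Rotating 045° by 90° clockwise gives 135° — the wind blows toward the southeast.

135°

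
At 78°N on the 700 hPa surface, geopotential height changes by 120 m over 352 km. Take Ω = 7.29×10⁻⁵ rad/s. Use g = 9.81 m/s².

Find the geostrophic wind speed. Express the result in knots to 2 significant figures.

46 knots

Coriolis parameter at 78°N:
f = 2Ω sin φ = 2 × 7.29×10⁻⁵ × sin 78° = 1.43×10⁻⁴ s⁻¹
Height gradient: |∂Z/∂n| = 120 m / 352000 m = 3.41×10⁻⁴
On a pressure surface, geostrophic balance gives V_g = (g/f)|∂Z/∂n|:
V_g = 9.81 × 3.41×10⁻⁴ / 1.43×10⁻⁴ = 23.5 m/s
Converting: 23.5 m/s × 1.944 = 46 knots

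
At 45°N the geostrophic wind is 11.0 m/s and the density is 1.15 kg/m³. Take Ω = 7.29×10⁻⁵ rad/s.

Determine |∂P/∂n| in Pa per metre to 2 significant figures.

1.3×10⁻³ Pa/m

Coriolis parameter at 45°N:
f = 2Ω sin φ = 2 × 7.29×10⁻⁵ × sin 45° = 1.03×10⁻⁴ s⁻¹
Geostrophic balance rearranged: |∂P/∂n| = f ρ V_g
|∂P/∂n| = 1.03×10⁻⁴ × 1.15 × 11.0 = 1.30×10⁻³ Pa/m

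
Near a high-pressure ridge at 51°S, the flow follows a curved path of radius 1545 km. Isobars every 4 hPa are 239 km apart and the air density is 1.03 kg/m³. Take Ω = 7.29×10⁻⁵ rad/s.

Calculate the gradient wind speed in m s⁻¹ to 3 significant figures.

15.8 m s⁻¹

Coriolis parameter at 51°S:
f = 2Ω sin φ = 2 × 7.29×10⁻⁵ × sin 51° = 1.13×10⁻⁴ s⁻¹
Pressure gradient: |∂P/∂n| = 400 Pa / 239000 m = 1.67×10⁻³ Pa/m
Geostrophic speed: V_g = |∂P/∂n|/(fρ) = 1.67×10⁻³/(1.13×10⁻⁴ × 1.03) = 14.3 m/s
Around a high, pressure-gradient force acts outward with centrifugal, so Coriolis balances both:
fV = (1/ρ)|∂P/∂n| + V²/R  →  V² − fR·V + fR·V_g = 0
With fR = 1.13×10⁻⁴ × 1545×10³ m = 175 m/s:
V = [fR − √((fR)² − 4 fR V_g)]/2 = [175 − √(175² − 4×175×14.3)]/2 = 15.8 m/s
Supergeostrophic (V > V_g = 14.3 m/s), as expected around a high.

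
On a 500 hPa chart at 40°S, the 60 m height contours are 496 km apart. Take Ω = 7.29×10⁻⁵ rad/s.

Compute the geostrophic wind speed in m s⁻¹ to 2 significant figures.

13 m s⁻¹

Coriolis parameter at 40°S:
f = 2Ω sin φ = 2 × 7.29×10⁻⁵ × sin 40° = 9.37×10⁻⁵ s⁻¹
Height gradient: |∂Z/∂n| = 60 m / 496000 m = 1.21×10⁻⁴
On a pressure surface, geostrophic balance gives V_g = (g/f)|∂Z/∂n|:
V_g = 9.81 × 1.21×10⁻⁴ / 9.37×10⁻⁵ = 12.7 m/s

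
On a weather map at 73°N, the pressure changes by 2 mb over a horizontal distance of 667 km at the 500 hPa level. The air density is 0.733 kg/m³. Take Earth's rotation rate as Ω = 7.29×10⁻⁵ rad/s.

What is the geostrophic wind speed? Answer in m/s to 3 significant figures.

Coriolis parameter at 73°N:
f = 2Ω sin φ = 2 × 7.29×10⁻⁵ × sin 73° = 1.39×10⁻⁴ s⁻¹
Pressure gradient: |∂P/∂n| = 200 Pa / 667000 m = 3.00×10⁻⁴ Pa/m
Geostrophic balance (pressure-gradient force = Coriolis force):
V_g = (1/(fρ)) |∂P/∂n| = 3.00×10⁻⁴ / (1.39×10⁻⁴ × 0.733) = 2.93 m/s

2.93 m/s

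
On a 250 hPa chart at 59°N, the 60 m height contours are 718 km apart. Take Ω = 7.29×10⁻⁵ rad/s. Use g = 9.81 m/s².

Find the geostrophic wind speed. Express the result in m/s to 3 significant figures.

6.56 m/s

Coriolis parameter at 59°N:
f = 2Ω sin φ = 2 × 7.29×10⁻⁵ × sin 59° = 1.25×10⁻⁴ s⁻¹
Height gradient: |∂Z/∂n| = 60 m / 718000 m = 8.36×10⁻⁵
On a pressure surface, geostrophic balance gives V_g = (g/f)|∂Z/∂n|:
V_g = 9.81 × 8.36×10⁻⁵ / 1.25×10⁻⁴ = 6.56 m/s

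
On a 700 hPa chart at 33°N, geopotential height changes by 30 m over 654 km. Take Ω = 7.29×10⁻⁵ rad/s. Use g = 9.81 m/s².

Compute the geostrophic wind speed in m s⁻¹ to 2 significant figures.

5.7 m s⁻¹

Coriolis parameter at 33°N:
f = 2Ω sin φ = 2 × 7.29×10⁻⁵ × sin 33° = 7.94×10⁻⁵ s⁻¹
Height gradient: |∂Z/∂n| = 30 m / 654000 m = 4.59×10⁻⁵
On a pressure surface, geostrophic balance gives V_g = (g/f)|∂Z/∂n|:
V_g = 9.81 × 4.59×10⁻⁵ / 7.94×10⁻⁵ = 5.67 m/s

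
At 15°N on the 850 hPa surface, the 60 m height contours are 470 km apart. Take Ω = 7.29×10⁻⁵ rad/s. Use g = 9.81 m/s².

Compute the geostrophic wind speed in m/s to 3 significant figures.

33.2 m/s

Coriolis parameter at 15°N:
f = 2Ω sin φ = 2 × 7.29×10⁻⁵ × sin 15° = 3.77×10⁻⁵ s⁻¹
Height gradient: |∂Z/∂n| = 60 m / 470000 m = 1.28×10⁻⁴
On a pressure surface, geostrophic balance gives V_g = (g/f)|∂Z/∂n|:
V_g = 9.81 × 1.28×10⁻⁴ / 3.77×10⁻⁵ = 33.2 m/s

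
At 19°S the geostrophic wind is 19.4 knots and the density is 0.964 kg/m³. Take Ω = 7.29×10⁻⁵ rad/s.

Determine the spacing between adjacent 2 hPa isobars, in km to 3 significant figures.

438 km

Coriolis parameter at 19°S:
f = 2Ω sin φ = 2 × 7.29×10⁻⁵ × sin 19° = 4.75×10⁻⁵ s⁻¹
Wind speed in SI: 19.4 knots = 9.98 m/s
Geostrophic balance rearranged: |∂P/∂n| = f ρ V_g
|∂P/∂n| = 4.75×10⁻⁵ × 0.964 × 9.98 = 4.57×10⁻⁴ Pa/m
Isobar spacing: Δn = ΔP/|∂P/∂n| = 200 Pa / 4.57×10⁻⁴ Pa/m = 437939 m ≈ 438 km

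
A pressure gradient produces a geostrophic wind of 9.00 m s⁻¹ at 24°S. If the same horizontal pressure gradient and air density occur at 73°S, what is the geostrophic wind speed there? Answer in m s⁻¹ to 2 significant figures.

3.8 m s⁻¹

With the same pressure gradient and density, V_g ∝ 1/f ∝ 1/sin φ.
V₂ = V₁ · sin φ₁ / sin φ₂ = 9.00 × sin 24° / sin 73°
V₂ = 9.00 × 0.4067/0.9563 = 3.8 m s⁻¹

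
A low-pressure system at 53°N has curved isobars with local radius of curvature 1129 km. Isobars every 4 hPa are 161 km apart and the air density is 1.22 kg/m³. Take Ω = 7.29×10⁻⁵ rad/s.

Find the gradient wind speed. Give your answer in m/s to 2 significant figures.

Coriolis parameter at 53°N:
f = 2Ω sin φ = 2 × 7.29×10⁻⁵ × sin 53° = 1.16×10⁻⁴ s⁻¹
Pressure gradient: |∂P/∂n| = 400 Pa / 161000 m = 2.48×10⁻³ Pa/m
Geostrophic speed: V_g = |∂P/∂n|/(fρ) = 2.48×10⁻³/(1.16×10⁻⁴ × 1.22) = 17.5 m/s
Around a low, centrifugal force acts outward with Coriolis, so pressure-gradient force balances both:
(1/ρ)|∂P/∂n| = fV + V²/R  →  V² + fR·V − fR·V_g = 0
With fR = 1.16×10⁻⁴ × 1129×10³ m = 131 m/s:
V = [−fR + √((fR)² + 4 fR V_g)]/2 = [−131 + √(131² + 4×131×17.5)]/2 = 15.6 m/s
Subgeostrophic (V < V_g = 17.5 m/s), as expected around a low.

16 m/s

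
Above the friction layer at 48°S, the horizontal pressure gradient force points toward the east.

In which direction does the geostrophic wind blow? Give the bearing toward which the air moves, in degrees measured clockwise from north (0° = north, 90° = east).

000°

The pressure-gradient force points toward the east (bearing 090°).
Geostrophic balance: in the Southern Hemisphere the Coriolis force deflects motion to the left, so the geostrophic wind blows 90° to the left of the pressure-gradient force (low pressure on the right).
Rotating 090° by 90° counterclockwise gives 000° — the wind blows toward the north.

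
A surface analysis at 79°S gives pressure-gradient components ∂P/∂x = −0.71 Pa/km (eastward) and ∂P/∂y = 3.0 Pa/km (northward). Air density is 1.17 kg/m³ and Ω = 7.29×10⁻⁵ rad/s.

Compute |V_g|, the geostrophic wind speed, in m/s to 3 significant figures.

18.4 m/s

Coriolis parameter at 79°S:
f = 2Ω sin φ = 2 × 7.29×10⁻⁵ × sin 79° = 1.43×10⁻⁴ s⁻¹
In the Southern Hemisphere f is negative: f = −1.43×10⁻⁴ s⁻¹.
Component geostrophic relations (x east, y north):
u_g = −(1/(fρ)) ∂P/∂y,  v_g = (1/(fρ)) ∂P/∂x
u_g = −(3.0×10⁻³)/(−1.43×10⁻⁴ × 1.17) = 17.9 m/s;  v_g = (−0.71×10⁻³)/(−1.43×10⁻⁴ × 1.17) = 4.24 m/s
|V_g| = √(u_g² + v_g²) = 18.4 m/s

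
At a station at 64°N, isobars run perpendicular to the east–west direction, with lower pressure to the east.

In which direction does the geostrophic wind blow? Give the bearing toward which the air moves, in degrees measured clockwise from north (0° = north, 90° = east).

The pressure-gradient force points toward the east (bearing 090°).
Geostrophic balance: in the Northern Hemisphere the Coriolis force deflects motion to the right, so the geostrophic wind blows 90° to the right of the pressure-gradient force (low pressure on the left).
Rotating 090° by 90° clockwise gives 180° — the wind blows toward the south.

180°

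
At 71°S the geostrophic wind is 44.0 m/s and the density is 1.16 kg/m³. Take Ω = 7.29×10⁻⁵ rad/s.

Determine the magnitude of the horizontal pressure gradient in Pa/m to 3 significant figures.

Coriolis parameter at 71°S:
f = 2Ω sin φ = 2 × 7.29×10⁻⁵ × sin 71° = 1.38×10⁻⁴ s⁻¹
Geostrophic balance rearranged: |∂P/∂n| = f ρ V_g
|∂P/∂n| = 1.38×10⁻⁴ × 1.16 × 44.0 = 7.04×10⁻³ Pa/m

7.04×10⁻³ Pa/m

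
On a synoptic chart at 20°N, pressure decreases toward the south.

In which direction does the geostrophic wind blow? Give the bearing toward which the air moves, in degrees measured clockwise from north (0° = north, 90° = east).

The pressure-gradient force points toward the south (bearing 180°).
Geostrophic balance: in the Northern Hemisphere the Coriolis force deflects motion to the right, so the geostrophic wind blows 90° to the right of the pressure-gradient force (low pressure on the left).
Rotating 180° by 90° clockwise gives 270° — the wind blows toward the west.

270°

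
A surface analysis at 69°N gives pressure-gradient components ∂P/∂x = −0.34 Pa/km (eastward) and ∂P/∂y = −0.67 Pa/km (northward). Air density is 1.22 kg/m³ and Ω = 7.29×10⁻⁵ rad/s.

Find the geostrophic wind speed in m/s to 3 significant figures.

4.52 m/s

Coriolis parameter at 69°N:
f = 2Ω sin φ = 2 × 7.29×10⁻⁵ × sin 69° = 1.36×10⁻⁴ s⁻¹
Component geostrophic relations (x east, y north):
u_g = −(1/(fρ)) ∂P/∂y,  v_g = (1/(fρ)) ∂P/∂x
u_g = −(−0.67×10⁻³)/(1.36×10⁻⁴ × 1.22) = 4.03 m/s;  v_g = (−0.34×10⁻³)/(1.36×10⁻⁴ × 1.22) = −2.05 m/s
|V_g| = √(u_g² + v_g²) = 4.52 m/s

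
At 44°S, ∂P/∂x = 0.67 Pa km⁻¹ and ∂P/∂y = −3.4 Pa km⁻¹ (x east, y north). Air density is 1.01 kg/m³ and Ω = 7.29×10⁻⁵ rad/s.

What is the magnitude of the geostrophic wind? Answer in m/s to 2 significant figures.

34 m/s

Coriolis parameter at 44°S:
f = 2Ω sin φ = 2 × 7.29×10⁻⁵ × sin 44° = 1.01×10⁻⁴ s⁻¹
In the Southern Hemisphere f is negative: f = −1.01×10⁻⁴ s⁻¹.
Component geostrophic relations (x east, y north):
u_g = −(1/(fρ)) ∂P/∂y,  v_g = (1/(fρ)) ∂P/∂x
u_g = −(−3.4×10⁻³)/(−1.01×10⁻⁴ × 1.01) = −33.2 m/s;  v_g = (0.67×10⁻³)/(−1.01×10⁻⁴ × 1.01) = −6.55 m/s
|V_g| = √(u_g² + v_g²) = 33.9 m/s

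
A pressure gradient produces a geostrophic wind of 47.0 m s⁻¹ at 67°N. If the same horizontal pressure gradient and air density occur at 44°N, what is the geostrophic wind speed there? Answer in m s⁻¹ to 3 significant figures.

62.3 m s⁻¹

With the same pressure gradient and density, V_g ∝ 1/f ∝ 1/sin φ.
V₂ = V₁ · sin φ₁ / sin φ₂ = 47.0 × sin 67° / sin 44°
V₂ = 47.0 × 0.9205/0.6947 = 62.3 m s⁻¹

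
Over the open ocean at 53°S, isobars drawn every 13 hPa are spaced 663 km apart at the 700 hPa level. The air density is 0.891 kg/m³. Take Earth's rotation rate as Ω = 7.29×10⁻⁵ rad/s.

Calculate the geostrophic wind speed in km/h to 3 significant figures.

68.0 km/h

Coriolis parameter at 53°S:
f = 2Ω sin φ = 2 × 7.29×10⁻⁵ × sin 53° = 1.16×10⁻⁴ s⁻¹
Pressure gradient: |∂P/∂n| = 1300 Pa / 663000 m = 1.96×10⁻³ Pa/m
Geostrophic balance (pressure-gradient force = Coriolis force):
V_g = (1/(fρ)) |∂P/∂n| = 1.96×10⁻³ / (1.16×10⁻⁴ × 0.891) = 18.9 m/s
Converting: 18.9 m/s × 3.6 = 68.0 km/h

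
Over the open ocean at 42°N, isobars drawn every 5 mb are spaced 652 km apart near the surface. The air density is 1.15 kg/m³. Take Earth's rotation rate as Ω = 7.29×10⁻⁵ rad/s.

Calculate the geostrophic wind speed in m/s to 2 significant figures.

Coriolis parameter at 42°N:
f = 2Ω sin φ = 2 × 7.29×10⁻⁵ × sin 42° = 9.76×10⁻⁵ s⁻¹
Pressure gradient: |∂P/∂n| = 500 Pa / 652000 m = 7.67×10⁻⁴ Pa/m
Geostrophic balance (pressure-gradient force = Coriolis force):
V_g = (1/(fρ)) |∂P/∂n| = 7.67×10⁻⁴ / (9.76×10⁻⁵ × 1.15) = 6.84 m/s

6.8 m/s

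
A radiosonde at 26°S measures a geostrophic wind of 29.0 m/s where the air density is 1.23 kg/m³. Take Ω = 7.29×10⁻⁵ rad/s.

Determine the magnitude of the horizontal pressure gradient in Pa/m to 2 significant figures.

Coriolis parameter at 26°S:
f = 2Ω sin φ = 2 × 7.29×10⁻⁵ × sin 26° = 6.39×10⁻⁵ s⁻¹
Geostrophic balance rearranged: |∂P/∂n| = f ρ V_g
|∂P/∂n| = 6.39×10⁻⁵ × 1.23 × 29.0 = 2.28×10⁻³ Pa/m

2.3×10⁻³ Pa/m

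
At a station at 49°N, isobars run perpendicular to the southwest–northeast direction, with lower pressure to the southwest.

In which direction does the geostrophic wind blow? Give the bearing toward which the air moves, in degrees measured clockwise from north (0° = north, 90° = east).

The pressure-gradient force points toward the southwest (bearing 225°).
Geostrophic balance: in the Northern Hemisphere the Coriolis force deflects motion to the right, so the geostrophic wind blows 90° to the right of the pressure-gradient force (low pressure on the left).
Rotating 225° by 90° clockwise gives 315° — the wind blows toward the northwest.

315°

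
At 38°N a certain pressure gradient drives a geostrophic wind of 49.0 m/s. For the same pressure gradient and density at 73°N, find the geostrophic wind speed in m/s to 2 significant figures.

With the same pressure gradient and density, V_g ∝ 1/f ∝ 1/sin φ.
V₂ = V₁ · sin φ₁ / sin φ₂ = 49.0 × sin 38° / sin 73°
V₂ = 49.0 × 0.6157/0.9563 = 32 m/s

32 m/s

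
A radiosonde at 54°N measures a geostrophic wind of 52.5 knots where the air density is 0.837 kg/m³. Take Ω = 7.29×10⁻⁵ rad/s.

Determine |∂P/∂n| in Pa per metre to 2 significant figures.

2.7×10⁻³ Pa/m

Coriolis parameter at 54°N:
f = 2Ω sin φ = 2 × 7.29×10⁻⁵ × sin 54° = 1.18×10⁻⁴ s⁻¹
Wind speed in SI: 52.5 knots = 27.0 m/s
Geostrophic balance rearranged: |∂P/∂n| = f ρ V_g
|∂P/∂n| = 1.18×10⁻⁴ × 0.837 × 27.0 = 2.67×10⁻³ Pa/m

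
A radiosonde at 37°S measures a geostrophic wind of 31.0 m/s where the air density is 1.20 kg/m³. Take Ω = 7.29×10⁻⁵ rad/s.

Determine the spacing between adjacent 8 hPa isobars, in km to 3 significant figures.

Coriolis parameter at 37°S:
f = 2Ω sin φ = 2 × 7.29×10⁻⁵ × sin 37° = 8.77×10⁻⁵ s⁻¹
Geostrophic balance rearranged: |∂P/∂n| = f ρ V_g
|∂P/∂n| = 8.77×10⁻⁵ × 1.20 × 31.0 = 3.26×10⁻³ Pa/m
Isobar spacing: Δn = ΔP/|∂P/∂n| = 800 Pa / 3.26×10⁻³ Pa/m = 245091 m ≈ 245 km

245 km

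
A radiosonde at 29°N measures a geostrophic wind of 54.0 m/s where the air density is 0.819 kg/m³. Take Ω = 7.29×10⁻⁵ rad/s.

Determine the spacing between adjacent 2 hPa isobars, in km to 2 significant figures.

Coriolis parameter at 29°N:
f = 2Ω sin φ = 2 × 7.29×10⁻⁵ × sin 29° = 7.07×10⁻⁵ s⁻¹
Geostrophic balance rearranged: |∂P/∂n| = f ρ V_g
|∂P/∂n| = 7.07×10⁻⁵ × 0.819 × 54.0 = 3.13×10⁻³ Pa/m
Isobar spacing: Δn = ΔP/|∂P/∂n| = 200 Pa / 3.13×10⁻³ Pa/m = 63977 m ≈ 64 km

64 km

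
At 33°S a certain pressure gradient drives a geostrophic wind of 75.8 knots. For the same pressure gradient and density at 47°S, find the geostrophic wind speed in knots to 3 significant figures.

With the same pressure gradient and density, V_g ∝ 1/f ∝ 1/sin φ.
V₂ = V₁ · sin φ₁ / sin φ₂ = 75.8 × sin 33° / sin 47°
V₂ = 75.8 × 0.5446/0.7314 = 56.4 knots

56.4 knots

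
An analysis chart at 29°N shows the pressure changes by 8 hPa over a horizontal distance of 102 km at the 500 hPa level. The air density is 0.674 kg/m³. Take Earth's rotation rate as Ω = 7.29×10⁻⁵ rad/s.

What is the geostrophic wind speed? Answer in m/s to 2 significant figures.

Coriolis parameter at 29°N:
f = 2Ω sin φ = 2 × 7.29×10⁻⁵ × sin 29° = 7.07×10⁻⁵ s⁻¹
Pressure gradient: |∂P/∂n| = 800 Pa / 102000 m = 7.84×10⁻³ Pa/m
Geostrophic balance (pressure-gradient force = Coriolis force):
V_g = (1/(fρ)) |∂P/∂n| = 7.84×10⁻³ / (7.07×10⁻⁵ × 0.674) = 165 m/s

160 m/s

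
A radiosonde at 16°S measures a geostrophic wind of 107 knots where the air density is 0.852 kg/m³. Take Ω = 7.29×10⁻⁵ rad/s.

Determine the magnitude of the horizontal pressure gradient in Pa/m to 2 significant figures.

1.9×10⁻³ Pa/m

Coriolis parameter at 16°S:
f = 2Ω sin φ = 2 × 7.29×10⁻⁵ × sin 16° = 4.02×10⁻⁵ s⁻¹
Wind speed in SI: 107 knots = 55.0 m/s
Geostrophic balance rearranged: |∂P/∂n| = f ρ V_g
|∂P/∂n| = 4.02×10⁻⁵ × 0.852 × 55.0 = 1.88×10⁻³ Pa/m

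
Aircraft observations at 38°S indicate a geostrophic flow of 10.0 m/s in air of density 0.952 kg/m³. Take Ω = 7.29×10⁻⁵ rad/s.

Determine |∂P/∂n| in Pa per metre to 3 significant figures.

8.55×10⁻⁴ Pa/m

Coriolis parameter at 38°S:
f = 2Ω sin φ = 2 × 7.29×10⁻⁵ × sin 38° = 8.98×10⁻⁵ s⁻¹
Geostrophic balance rearranged: |∂P/∂n| = f ρ V_g
|∂P/∂n| = 8.98×10⁻⁵ × 0.952 × 10.0 = 8.55×10⁻⁴ Pa/m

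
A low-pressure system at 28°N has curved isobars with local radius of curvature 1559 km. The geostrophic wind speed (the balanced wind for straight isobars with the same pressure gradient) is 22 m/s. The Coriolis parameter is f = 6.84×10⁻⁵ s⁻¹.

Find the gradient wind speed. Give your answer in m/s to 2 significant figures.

Around a low, centrifugal force acts outward with Coriolis, so pressure-gradient force balances both:
(1/ρ)|∂P/∂n| = fV + V²/R  →  V² + fR·V − fR·V_g = 0
With fR = 6.84×10⁻⁵ × 1559×10³ m = 107 m/s:
V = [−fR + √((fR)² + 4 fR V_g)]/2 = [−107 + √(107² + 4×107×22)]/2 = 18.7 m/s
Subgeostrophic (V < V_g = 22 m/s), as expected around a low.

19 m/s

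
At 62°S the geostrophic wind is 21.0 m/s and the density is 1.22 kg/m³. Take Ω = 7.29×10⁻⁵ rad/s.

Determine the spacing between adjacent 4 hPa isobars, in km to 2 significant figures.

Coriolis parameter at 62°S:
f = 2Ω sin φ = 2 × 7.29×10⁻⁵ × sin 62° = 1.29×10⁻⁴ s⁻¹
Geostrophic balance rearranged: |∂P/∂n| = f ρ V_g
|∂P/∂n| = 1.29×10⁻⁴ × 1.22 × 21.0 = 3.30×10⁻³ Pa/m
Isobar spacing: Δn = ΔP/|∂P/∂n| = 400 Pa / 3.30×10⁻³ Pa/m = 121280 m ≈ 120 km

120 km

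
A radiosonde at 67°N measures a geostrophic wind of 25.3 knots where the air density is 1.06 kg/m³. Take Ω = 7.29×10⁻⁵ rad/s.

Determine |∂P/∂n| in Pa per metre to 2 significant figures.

1.9×10⁻³ Pa/m

Coriolis parameter at 67°N:
f = 2Ω sin φ = 2 × 7.29×10⁻⁵ × sin 67° = 1.34×10⁻⁴ s⁻¹
Wind speed in SI: 25.3 knots = 13.0 m/s
Geostrophic balance rearranged: |∂P/∂n| = f ρ V_g
|∂P/∂n| = 1.34×10⁻⁴ × 1.06 × 13.0 = 1.85×10⁻³ Pa/m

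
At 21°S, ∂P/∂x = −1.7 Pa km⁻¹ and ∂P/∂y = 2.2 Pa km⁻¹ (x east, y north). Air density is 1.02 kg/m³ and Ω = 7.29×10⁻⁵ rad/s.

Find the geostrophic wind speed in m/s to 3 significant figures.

Coriolis parameter at 21°S:
f = 2Ω sin φ = 2 × 7.29×10⁻⁵ × sin 21° = 5.23×10⁻⁵ s⁻¹
In the Southern Hemisphere f is negative: f = −5.23×10⁻⁵ s⁻¹.
Component geostrophic relations (x east, y north):
u_g = −(1/(fρ)) ∂P/∂y,  v_g = (1/(fρ)) ∂P/∂x
u_g = −(2.2×10⁻³)/(−5.23×10⁻⁵ × 1.02) = 41.3 m/s;  v_g = (−1.7×10⁻³)/(−5.23×10⁻⁵ × 1.02) = 31.9 m/s
|V_g| = √(u_g² + v_g²) = 52.2 m/s

52.2 m/s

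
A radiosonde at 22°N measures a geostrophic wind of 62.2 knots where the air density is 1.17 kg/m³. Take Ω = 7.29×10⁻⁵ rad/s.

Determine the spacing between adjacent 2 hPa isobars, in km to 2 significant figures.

98 km

Coriolis parameter at 22°N:
f = 2Ω sin φ = 2 × 7.29×10⁻⁵ × sin 22° = 5.46×10⁻⁵ s⁻¹
Wind speed in SI: 62.2 knots = 32.0 m/s
Geostrophic balance rearranged: |∂P/∂n| = f ρ V_g
|∂P/∂n| = 5.46×10⁻⁵ × 1.17 × 32.0 = 2.04×10⁻³ Pa/m
Isobar spacing: Δn = ΔP/|∂P/∂n| = 200 Pa / 2.04×10⁻³ Pa/m = 97810 m ≈ 98 km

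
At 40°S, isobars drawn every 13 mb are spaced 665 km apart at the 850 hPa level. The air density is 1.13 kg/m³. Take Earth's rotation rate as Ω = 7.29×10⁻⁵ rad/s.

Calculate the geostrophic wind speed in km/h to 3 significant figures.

Coriolis parameter at 40°S:
f = 2Ω sin φ = 2 × 7.29×10⁻⁵ × sin 40° = 9.37×10⁻⁵ s⁻¹
Pressure gradient: |∂P/∂n| = 1300 Pa / 665000 m = 1.95×10⁻³ Pa/m
Geostrophic balance (pressure-gradient force = Coriolis force):
V_g = (1/(fρ)) |∂P/∂n| = 1.95×10⁻³ / (9.37×10⁻⁵ × 1.13) = 18.5 m/s
Converting: 18.5 m/s × 3.6 = 66.5 km/h

66.5 km/h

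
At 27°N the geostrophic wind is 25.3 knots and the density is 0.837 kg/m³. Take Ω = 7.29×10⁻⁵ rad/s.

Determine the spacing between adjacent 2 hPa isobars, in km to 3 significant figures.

277 km

Coriolis parameter at 27°N:
f = 2Ω sin φ = 2 × 7.29×10⁻⁵ × sin 27° = 6.62×10⁻⁵ s⁻¹
Wind speed in SI: 25.3 knots = 13.0 m/s
Geostrophic balance rearranged: |∂P/∂n| = f ρ V_g
|∂P/∂n| = 6.62×10⁻⁵ × 0.837 × 13.0 = 7.21×10⁻⁴ Pa/m
Isobar spacing: Δn = ΔP/|∂P/∂n| = 200 Pa / 7.21×10⁻⁴ Pa/m = 277359 m ≈ 277 km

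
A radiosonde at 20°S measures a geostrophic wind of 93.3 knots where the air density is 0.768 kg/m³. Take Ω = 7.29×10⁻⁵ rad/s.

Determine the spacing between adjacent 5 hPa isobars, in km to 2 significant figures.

Coriolis parameter at 20°S:
f = 2Ω sin φ = 2 × 7.29×10⁻⁵ × sin 20° = 4.99×10⁻⁵ s⁻¹
Wind speed in SI: 93.3 knots = 48.0 m/s
Geostrophic balance rearranged: |∂P/∂n| = f ρ V_g
|∂P/∂n| = 4.99×10⁻⁵ × 0.768 × 48.0 = 1.84×10⁻³ Pa/m
Isobar spacing: Δn = ΔP/|∂P/∂n| = 500 Pa / 1.84×10⁻³ Pa/m = 272007 m ≈ 270 km

270 km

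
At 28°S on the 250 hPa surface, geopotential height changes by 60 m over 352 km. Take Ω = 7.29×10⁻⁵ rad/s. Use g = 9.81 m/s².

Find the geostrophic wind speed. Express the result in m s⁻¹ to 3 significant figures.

24.4 m s⁻¹

Coriolis parameter at 28°S:
f = 2Ω sin φ = 2 × 7.29×10⁻⁵ × sin 28° = 6.84×10⁻⁵ s⁻¹
Height gradient: |∂Z/∂n| = 60 m / 352000 m = 1.70×10⁻⁴
On a pressure surface, geostrophic balance gives V_g = (g/f)|∂Z/∂n|:
V_g = 9.81 × 1.70×10⁻⁴ / 6.84×10⁻⁵ = 24.4 m/s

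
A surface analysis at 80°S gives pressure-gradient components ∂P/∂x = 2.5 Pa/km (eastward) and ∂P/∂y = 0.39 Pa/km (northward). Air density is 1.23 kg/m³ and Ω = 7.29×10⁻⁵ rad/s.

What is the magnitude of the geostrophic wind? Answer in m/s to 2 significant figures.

14 m/s

Coriolis parameter at 80°S:
f = 2Ω sin φ = 2 × 7.29×10⁻⁵ × sin 80° = 1.44×10⁻⁴ s⁻¹
In the Southern Hemisphere f is negative: f = −1.44×10⁻⁴ s⁻¹.
Component geostrophic relations (x east, y north):
u_g = −(1/(fρ)) ∂P/∂y,  v_g = (1/(fρ)) ∂P/∂x
u_g = −(0.39×10⁻³)/(−1.44×10⁻⁴ × 1.23) = 2.21 m/s;  v_g = (2.5×10⁻³)/(−1.44×10⁻⁴ × 1.23) = −14.2 m/s
|V_g| = √(u_g² + v_g²) = 14.3 m/s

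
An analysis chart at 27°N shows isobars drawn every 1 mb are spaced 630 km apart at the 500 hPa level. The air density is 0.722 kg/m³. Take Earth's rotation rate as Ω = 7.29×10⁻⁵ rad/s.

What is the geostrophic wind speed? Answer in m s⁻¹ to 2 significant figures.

Coriolis parameter at 27°N:
f = 2Ω sin φ = 2 × 7.29×10⁻⁵ × sin 27° = 6.62×10⁻⁵ s⁻¹
Pressure gradient: |∂P/∂n| = 100 Pa / 630000 m = 1.59×10⁻⁴ Pa/m
Geostrophic balance (pressure-gradient force = Coriolis force):
V_g = (1/(fρ)) |∂P/∂n| = 1.59×10⁻⁴ / (6.62×10⁻⁵ × 0.722) = 3.32 m/s

3.3 m s⁻¹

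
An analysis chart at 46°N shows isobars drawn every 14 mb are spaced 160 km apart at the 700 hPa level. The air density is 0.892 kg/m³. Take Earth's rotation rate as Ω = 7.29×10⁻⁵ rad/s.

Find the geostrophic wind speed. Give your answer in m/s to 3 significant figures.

93.5 m/s

Coriolis parameter at 46°N:
f = 2Ω sin φ = 2 × 7.29×10⁻⁵ × sin 46° = 1.05×10⁻⁴ s⁻¹
Pressure gradient: |∂P/∂n| = 1400 Pa / 160000 m = 8.75×10⁻³ Pa/m
Geostrophic balance (pressure-gradient force = Coriolis force):
V_g = (1/(fρ)) |∂P/∂n| = 8.75×10⁻³ / (1.05×10⁻⁴ × 0.892) = 93.5 m/s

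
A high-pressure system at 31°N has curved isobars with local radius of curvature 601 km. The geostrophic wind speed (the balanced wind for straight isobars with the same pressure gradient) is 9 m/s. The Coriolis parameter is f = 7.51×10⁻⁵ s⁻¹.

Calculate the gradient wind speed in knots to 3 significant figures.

24.1 knots

Around a high, pressure-gradient force acts outward with centrifugal, so Coriolis balances both:
fV = (1/ρ)|∂P/∂n| + V²/R  →  V² − fR·V + fR·V_g = 0
With fR = 7.51×10⁻⁵ × 601×10³ m = 45.1 m/s:
V = [fR − √((fR)² − 4 fR V_g)]/2 = [45.1 − √(45.1² − 4×45.1×9)]/2 = 12.4 m/s
Supergeostrophic (V > V_g = 9 m/s), as expected around a high.
Converting: 12.4 m/s × 1.944 = 24.1 knots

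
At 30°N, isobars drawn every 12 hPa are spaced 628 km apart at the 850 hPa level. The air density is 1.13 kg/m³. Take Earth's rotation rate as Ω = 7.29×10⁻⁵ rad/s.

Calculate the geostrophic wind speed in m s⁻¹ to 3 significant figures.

23.2 m s⁻¹

Coriolis parameter at 30°N:
f = 2Ω sin φ = 2 × 7.29×10⁻⁵ × sin 30° = 7.29×10⁻⁵ s⁻¹
Pressure gradient: |∂P/∂n| = 1200 Pa / 628000 m = 1.91×10⁻³ Pa/m
Geostrophic balance (pressure-gradient force = Coriolis force):
V_g = (1/(fρ)) |∂P/∂n| = 1.91×10⁻³ / (7.29×10⁻⁵ × 1.13) = 23.2 m/s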